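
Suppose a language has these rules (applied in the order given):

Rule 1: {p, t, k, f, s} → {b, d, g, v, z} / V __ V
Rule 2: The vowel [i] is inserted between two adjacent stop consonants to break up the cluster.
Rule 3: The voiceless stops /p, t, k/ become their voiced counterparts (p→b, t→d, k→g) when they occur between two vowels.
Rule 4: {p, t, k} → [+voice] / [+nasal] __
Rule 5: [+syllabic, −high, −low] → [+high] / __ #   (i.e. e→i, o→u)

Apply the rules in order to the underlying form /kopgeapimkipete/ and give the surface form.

Rule 1 (intervocalic voicing): /p/ is a voiceless obstruent between vowels /a/ and /i/, so it voices to [b]. /p/ is a voiceless obstruent between vowels /i/ and /e/, so it voices to [b]. /t/ is a voiceless obstruent between vowels /e/ and /e/, so it voices to [d]. /kopgeapimkipete/ → kopgeabimkibede.
Rule 2 (stop-cluster i-epenthesis): /p/ and /g/ form a stop–stop cluster, so [i] is inserted between them. /kopgeabimkibede/ → kopigeabimkibede.
Rule 3 (intervocalic voicing): /p/ is a voiceless stop between vowels /o/ and /i/, so it voices to [b]. /kopigeabimkibede/ → kobigeabimkibede.
Rule 4 (post-nasal voicing): /k/ is a voiceless stop immediately after the nasal /m/, so it voices to [g]. /kobigeabimkibede/ → kobigeabimgibede.
Rule 5 (final vowel raising): /e/ is a mid vowel in word-final position, so it raises to [i]. /kobigeabimgibede/ → kobigeabimgibedi.

kobigeabimgibedi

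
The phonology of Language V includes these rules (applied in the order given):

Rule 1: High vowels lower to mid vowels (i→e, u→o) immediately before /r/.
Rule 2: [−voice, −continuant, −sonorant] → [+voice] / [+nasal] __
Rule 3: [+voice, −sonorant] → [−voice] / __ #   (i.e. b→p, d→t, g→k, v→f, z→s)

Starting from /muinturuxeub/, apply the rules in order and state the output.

Rule 1 (pre-rhotic lowering): /u/ is a high vowel immediately before /r/, so it lowers to [o]. /muinturuxeub/ → muintoruxeub.
Rule 2 (post-nasal voicing): /t/ is a voiceless stop immediately after the nasal /n/, so it voices to [d]. /muintoruxeub/ → muindoruxeub.
Rule 3 (final devoicing): /b/ is a voiced obstruent in word-final position, so it devoices to [p]. /muindoruxeub/ → muindoruxeup.

muindoruxeup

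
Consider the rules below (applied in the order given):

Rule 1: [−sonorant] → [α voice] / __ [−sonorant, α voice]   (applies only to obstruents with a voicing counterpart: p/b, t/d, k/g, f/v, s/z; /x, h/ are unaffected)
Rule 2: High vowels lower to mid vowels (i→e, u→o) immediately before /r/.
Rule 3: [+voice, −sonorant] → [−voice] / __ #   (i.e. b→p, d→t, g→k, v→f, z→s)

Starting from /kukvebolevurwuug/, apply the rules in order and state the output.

kugvebolevorwuuk

Rule 1 (regressive voicing assimilation): /k/ precedes the voiced obstruent /v/, so it voices to [g] by assimilation. /kukvebolevurwuug/ → kugvebolevurwuug.
Rule 2 (pre-rhotic lowering): /u/ is a high vowel immediately before /r/, so it lowers to [o]. /kugvebolevurwuug/ → kugvebolevorwuug.
Rule 3 (final devoicing): /g/ is a voiced obstruent in word-final position, so it devoices to [k]. /kugvebolevorwuug/ → kugvebolevorwuuk.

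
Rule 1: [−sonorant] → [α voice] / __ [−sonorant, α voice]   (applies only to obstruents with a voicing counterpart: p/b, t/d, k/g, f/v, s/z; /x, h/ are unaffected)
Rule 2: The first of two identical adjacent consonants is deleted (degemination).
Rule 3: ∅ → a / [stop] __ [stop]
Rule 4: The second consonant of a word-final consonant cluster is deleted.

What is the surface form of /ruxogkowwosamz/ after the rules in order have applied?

Rule 1 (regressive voicing assimilation): /g/ precedes the voiceless obstruent /k/, so it devoices to [k] by assimilation. /ruxogkowwosamz/ → ruxokkowwosamz.
Rule 2 (degemination): /kk/ is a geminate; the first /k/ deletes. /ww/ is a geminate; the first /w/ deletes. /ruxokkowwosamz/ → ruxokowosamz.
Rule 3 (stop-cluster a-epenthesis): no segment meets the environment; /ruxokowosamz/ is unchanged.
Rule 4 (final cluster simplification): /z/ is the second consonant of a word-final cluster /mz/, so it deletes. /ruxokowosamz/ → ruxokowosam.

ruxokowosam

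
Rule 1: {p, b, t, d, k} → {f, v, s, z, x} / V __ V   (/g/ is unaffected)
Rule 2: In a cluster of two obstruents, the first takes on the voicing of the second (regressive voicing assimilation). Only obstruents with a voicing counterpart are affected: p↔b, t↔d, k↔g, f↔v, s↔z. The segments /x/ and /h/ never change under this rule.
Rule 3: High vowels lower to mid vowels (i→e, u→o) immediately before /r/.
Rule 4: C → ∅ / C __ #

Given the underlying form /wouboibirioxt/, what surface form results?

Rule 1 (intervocalic spirantization): /b/ is a stop between vowels /u/ and /o/, so it spirantizes to the fricative [v]. /b/ is a stop between vowels /i/ and /i/, so it spirantizes to the fricative [v]. /wouboibirioxt/ → wouvoivirioxt.
Rule 2 (regressive voicing assimilation): no segment meets the environment; /wouvoivirioxt/ is unchanged.
Rule 3 (pre-rhotic lowering): /i/ is a high vowel immediately before /r/, so it lowers to [e]. /wouvoivirioxt/ → wouvoiverioxt.
Rule 4 (final cluster simplification): /t/ is the second consonant of a word-final cluster /xt/, so it deletes. /wouvoiverioxt/ → wouvoiveriox.

wouvoiveriox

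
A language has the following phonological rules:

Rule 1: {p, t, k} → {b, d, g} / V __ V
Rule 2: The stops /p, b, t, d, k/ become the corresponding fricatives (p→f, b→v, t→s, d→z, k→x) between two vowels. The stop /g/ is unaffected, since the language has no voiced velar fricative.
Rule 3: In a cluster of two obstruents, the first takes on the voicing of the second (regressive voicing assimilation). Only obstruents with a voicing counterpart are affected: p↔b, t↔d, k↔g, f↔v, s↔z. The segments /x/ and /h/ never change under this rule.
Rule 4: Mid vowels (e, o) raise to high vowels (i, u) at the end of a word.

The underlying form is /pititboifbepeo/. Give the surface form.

pizidboivbeveu

Rule 1 (intervocalic voicing): /t/ is a voiceless stop between vowels /i/ and /i/, so it voices to [d]. /p/ is a voiceless stop between vowels /e/ and /e/, so it voices to [b]. /pititboifbepeo/ → piditboifbebeo.
Rule 2 (intervocalic spirantization): /d/ is a stop between vowels /i/ and /i/, so it spirantizes to the fricative [z]. /b/ is a stop between vowels /e/ and /e/, so it spirantizes to the fricative [v]. /piditboifbebeo/ → pizitboifbeveo.
Rule 3 (regressive voicing assimilation): /t/ precedes the voiced obstruent /b/, so it voices to [d] by assimilation. /f/ precedes the voiced obstruent /b/, so it voices to [v] by assimilation. /pizitboifbeveo/ → pizidboivbeveo.
Rule 4 (final vowel raising): /o/ is a mid vowel in word-final position, so it raises to [u]. /pizidboivbeveo/ → pizidboivbeveu.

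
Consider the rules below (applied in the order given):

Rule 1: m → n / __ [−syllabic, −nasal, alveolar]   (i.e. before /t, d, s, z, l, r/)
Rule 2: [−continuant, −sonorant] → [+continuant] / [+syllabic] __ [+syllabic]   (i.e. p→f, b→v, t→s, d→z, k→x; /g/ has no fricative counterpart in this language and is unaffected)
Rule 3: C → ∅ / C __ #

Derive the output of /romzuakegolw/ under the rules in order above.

ronzuaxegol

Rule 1 (nasal place assimilation): /m/ precedes the alveolar consonant /z/, so it assimilates in place to [n]. /romzuakegolw/ → ronzuakegolw.
Rule 2 (intervocalic spirantization): /k/ is a stop between vowels /a/ and /e/, so it spirantizes to the fricative [x]. /ronzuakegolw/ → ronzuaxegolw.
Rule 3 (final cluster simplification): /w/ is the second consonant of a word-final cluster /lw/, so it deletes. /ronzuaxegolw/ → ronzuaxegol.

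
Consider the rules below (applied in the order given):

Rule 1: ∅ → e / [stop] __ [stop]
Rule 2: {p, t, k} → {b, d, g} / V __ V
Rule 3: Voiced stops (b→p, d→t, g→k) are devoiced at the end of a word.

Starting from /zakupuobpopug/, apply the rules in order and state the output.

zagubuobebobuk

Rule 1 (stop-cluster e-epenthesis): /b/ and /p/ form a stop–stop cluster, so [e] is inserted between them. /zakupuobpopug/ → zakupuobepopug.
Rule 2 (intervocalic voicing): /k/ is a voiceless stop between vowels /a/ and /u/, so it voices to [g]. /p/ is a voiceless stop between vowels /u/ and /u/, so it voices to [b]. /p/ is a voiceless stop between vowels /e/ and /o/, so it voices to [b]. /p/ is a voiceless stop between vowels /o/ and /u/, so it voices to [b]. /zakupuobepopug/ → zagubuobebobug.
Rule 3 (final devoicing): /g/ is a voiced stop in word-final position, so it devoices to [k]. /zagubuobebobug/ → zagubuobebobuk.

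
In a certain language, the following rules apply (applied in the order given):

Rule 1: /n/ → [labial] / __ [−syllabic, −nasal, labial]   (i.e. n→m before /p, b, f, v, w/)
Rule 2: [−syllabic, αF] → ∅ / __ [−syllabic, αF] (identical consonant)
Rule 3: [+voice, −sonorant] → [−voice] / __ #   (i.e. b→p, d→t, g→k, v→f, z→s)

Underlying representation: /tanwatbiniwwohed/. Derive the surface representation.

Rule 1 (nasal place assimilation): /n/ precedes the labial consonant /w/, so it assimilates in place to [m]. /tanwatbiniwwohed/ → tamwatbiniwwohed.
Rule 2 (degemination): /ww/ is a geminate; the first /w/ deletes. /tamwatbiniwwohed/ → tamwatbiniwohed.
Rule 3 (final devoicing): /d/ is a voiced obstruent in word-final position, so it devoices to [t]. /tamwatbiniwohed/ → tamwatbiniwohet.

tamwatbiniwohet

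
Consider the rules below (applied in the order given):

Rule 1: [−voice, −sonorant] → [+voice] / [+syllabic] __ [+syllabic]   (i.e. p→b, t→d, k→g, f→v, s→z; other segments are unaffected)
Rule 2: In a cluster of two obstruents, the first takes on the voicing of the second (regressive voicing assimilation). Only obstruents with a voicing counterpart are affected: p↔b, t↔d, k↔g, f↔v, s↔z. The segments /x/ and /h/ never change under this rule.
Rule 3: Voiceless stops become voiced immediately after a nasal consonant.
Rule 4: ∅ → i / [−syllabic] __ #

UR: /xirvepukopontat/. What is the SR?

Rule 1 (intervocalic voicing): /p/ is a voiceless obstruent between vowels /e/ and /u/, so it voices to [b]. /k/ is a voiceless obstruent between vowels /u/ and /o/, so it voices to [g]. /p/ is a voiceless obstruent between vowels /o/ and /o/, so it voices to [b]. /xirvepukopontat/ → xirvebugobontat.
Rule 2 (regressive voicing assimilation): no segment meets the environment; /xirvebugobontat/ is unchanged.
Rule 3 (post-nasal voicing): /t/ is a voiceless stop immediately after the nasal /n/, so it voices to [d]. /xirvebugobontat/ → xirvebugobondat.
Rule 4 (final i-epenthesis): the form ends in the consonant /t/, so [i] is inserted word-finally. /xirvebugobondat/ → xirvebugobondati.

xirvebugobondati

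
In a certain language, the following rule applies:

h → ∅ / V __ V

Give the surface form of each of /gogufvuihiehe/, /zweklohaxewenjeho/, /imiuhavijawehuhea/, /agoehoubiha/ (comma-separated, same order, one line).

/gogufvuihiehe/: /h/ occurs between vowels /i/ and /i/, so it deletes. /h/ occurs between vowels /e/ and /e/, so it deletes. → [gogufvuiiee].
/zweklohaxewenjeho/: /h/ occurs between vowels /o/ and /a/, so it deletes. /h/ occurs between vowels /e/ and /o/, so it deletes. → [zwekloaxewenjeo].
/imiuhavijawehuhea/: /h/ occurs between vowels /u/ and /a/, so it deletes. /h/ occurs between vowels /e/ and /u/, so it deletes. /h/ occurs between vowels /u/ and /e/, so it deletes. → [imiuavijaweuea].
/agoehoubiha/: /h/ occurs between vowels /e/ and /o/, so it deletes. /h/ occurs between vowels /i/ and /a/, so it deletes. → [agoeoubia].

gogufvuiiee, zwekloaxewenjeo, imiuavijaweuea, agoeoubia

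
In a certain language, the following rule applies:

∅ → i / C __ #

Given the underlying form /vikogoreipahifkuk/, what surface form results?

the form ends in the consonant /k/, so [i] is inserted word-finally.
Surface form: [vikogoreipahifkuki].

vikogoreipahifkuki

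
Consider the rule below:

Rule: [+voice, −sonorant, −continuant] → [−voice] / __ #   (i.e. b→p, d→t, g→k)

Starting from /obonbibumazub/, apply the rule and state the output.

obonbibumazup

Scanning /obonbibumazub/: /b/ at position 2 is not in the conditioning environment; /b/ at position 5 is not in the conditioning environment; /b/ at position 7 is not in the conditioning environment; /b/ is a voiced stop in word-final position, so it devoices to [p].
Result: [obonbibumazup].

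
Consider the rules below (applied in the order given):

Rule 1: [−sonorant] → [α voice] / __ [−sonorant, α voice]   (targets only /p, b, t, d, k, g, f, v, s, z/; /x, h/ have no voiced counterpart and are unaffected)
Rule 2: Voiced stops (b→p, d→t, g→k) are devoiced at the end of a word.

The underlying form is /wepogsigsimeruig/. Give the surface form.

wepoksiksimeruik

Rule 1 (regressive voicing assimilation): /g/ precedes the voiceless obstruent /s/, so it devoices to [k] by assimilation. /g/ precedes the voiceless obstruent /s/, so it devoices to [k] by assimilation. /wepogsigsimeruig/ → wepoksiksimeruig.
Rule 2 (final devoicing): /g/ is a voiced stop in word-final position, so it devoices to [k]. /wepoksiksimeruig/ → wepoksiksimeruik.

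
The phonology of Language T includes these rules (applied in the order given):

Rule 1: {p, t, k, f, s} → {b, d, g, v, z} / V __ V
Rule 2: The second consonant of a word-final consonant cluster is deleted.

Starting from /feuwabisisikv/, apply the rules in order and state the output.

feuwabizizik

Rule 1 (intervocalic voicing): /s/ is a voiceless obstruent between vowels /i/ and /i/, so it voices to [z]. /s/ is a voiceless obstruent between vowels /i/ and /i/, so it voices to [z]. /feuwabisisikv/ → feuwabizizikv.
Rule 2 (final cluster simplification): /v/ is the second consonant of a word-final cluster /kv/, so it deletes. /feuwabizizikv/ → feuwabizizik.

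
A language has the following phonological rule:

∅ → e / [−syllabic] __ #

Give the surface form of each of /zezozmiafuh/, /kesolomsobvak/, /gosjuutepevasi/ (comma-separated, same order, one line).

zezozmiafuhe, kesolomsobvake, gosjuutepevasi

/zezozmiafuh/: the form ends in the consonant /h/, so [e] is inserted word-finally. → [zezozmiafuhe].
/kesolomsobvak/: the form ends in the consonant /k/, so [e] is inserted word-finally. → [kesolomsobvake].
/gosjuutepevasi/: the rule's environment is not met; surfaces unchanged as [gosjuutepevasi].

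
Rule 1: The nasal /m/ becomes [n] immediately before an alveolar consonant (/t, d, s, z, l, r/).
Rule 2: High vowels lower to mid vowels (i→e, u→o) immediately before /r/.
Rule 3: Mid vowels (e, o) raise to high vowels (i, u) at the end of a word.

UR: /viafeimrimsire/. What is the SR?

viafeinrinseri

Rule 1 (nasal place assimilation): /m/ precedes the alveolar consonant /r/, so it assimilates in place to [n]. /m/ precedes the alveolar consonant /s/, so it assimilates in place to [n]. /viafeimrimsire/ → viafeinrinsire.
Rule 2 (pre-rhotic lowering): /i/ is a high vowel immediately before /r/, so it lowers to [e]. /viafeinrinsire/ → viafeinrinsere.
Rule 3 (final vowel raising): /e/ is a mid vowel in word-final position, so it raises to [i]. /viafeinrinsere/ → viafeinrinseri.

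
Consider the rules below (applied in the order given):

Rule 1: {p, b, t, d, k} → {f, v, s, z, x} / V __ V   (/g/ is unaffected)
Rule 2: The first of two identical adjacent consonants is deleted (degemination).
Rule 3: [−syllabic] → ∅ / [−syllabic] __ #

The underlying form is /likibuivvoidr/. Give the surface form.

lixivuivoid

Rule 1 (intervocalic spirantization): /k/ is a stop between vowels /i/ and /i/, so it spirantizes to the fricative [x]. /b/ is a stop between vowels /i/ and /u/, so it spirantizes to the fricative [v]. /likibuivvoidr/ → lixivuivvoidr.
Rule 2 (degemination): /vv/ is a geminate; the first /v/ deletes. /lixivuivvoidr/ → lixivuivoidr.
Rule 3 (final cluster simplification): /r/ is the second consonant of a word-final cluster /dr/, so it deletes. /lixivuivoidr/ → lixivuivoid.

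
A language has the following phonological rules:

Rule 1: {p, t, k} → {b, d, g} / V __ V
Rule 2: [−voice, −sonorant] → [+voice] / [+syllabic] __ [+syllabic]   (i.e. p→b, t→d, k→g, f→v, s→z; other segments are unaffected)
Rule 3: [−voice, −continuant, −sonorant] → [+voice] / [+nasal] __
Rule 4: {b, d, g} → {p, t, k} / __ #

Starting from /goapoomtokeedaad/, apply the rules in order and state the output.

Rule 1 (intervocalic voicing): /p/ is a voiceless stop between vowels /a/ and /o/, so it voices to [b]. /k/ is a voiceless stop between vowels /o/ and /e/, so it voices to [g]. /goapoomtokeedaad/ → goaboomtogeedaad.
Rule 2 (intervocalic voicing): no segment meets the environment; /goaboomtogeedaad/ is unchanged.
Rule 3 (post-nasal voicing): /t/ is a voiceless stop immediately after the nasal /m/, so it voices to [d]. /goaboomtogeedaad/ → goaboomdogeedaad.
Rule 4 (final devoicing): /d/ is a voiced stop in word-final position, so it devoices to [t]. /goaboomdogeedaad/ → goaboomdogeedaat.

goaboomdogeedaat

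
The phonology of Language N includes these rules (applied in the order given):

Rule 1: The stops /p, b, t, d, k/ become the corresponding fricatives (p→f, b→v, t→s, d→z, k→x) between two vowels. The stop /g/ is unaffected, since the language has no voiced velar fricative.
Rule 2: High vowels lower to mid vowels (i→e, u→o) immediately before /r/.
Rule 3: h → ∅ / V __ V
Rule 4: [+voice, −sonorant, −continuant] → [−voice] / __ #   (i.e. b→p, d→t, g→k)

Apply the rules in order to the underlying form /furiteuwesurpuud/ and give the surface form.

foriseuwesorpuut

Rule 1 (intervocalic spirantization): /t/ is a stop between vowels /i/ and /e/, so it spirantizes to the fricative [s]. /furiteuwesurpuud/ → furiseuwesurpuud.
Rule 2 (pre-rhotic lowering): /u/ is a high vowel immediately before /r/, so it lowers to [o]. /u/ is a high vowel immediately before /r/, so it lowers to [o]. /furiseuwesurpuud/ → foriseuwesorpuud.
Rule 3 (intervocalic h-deletion): no segment meets the environment; /foriseuwesorpuud/ is unchanged.
Rule 4 (final devoicing): /d/ is a voiced stop in word-final position, so it devoices to [t]. /foriseuwesorpuud/ → foriseuwesorpuut.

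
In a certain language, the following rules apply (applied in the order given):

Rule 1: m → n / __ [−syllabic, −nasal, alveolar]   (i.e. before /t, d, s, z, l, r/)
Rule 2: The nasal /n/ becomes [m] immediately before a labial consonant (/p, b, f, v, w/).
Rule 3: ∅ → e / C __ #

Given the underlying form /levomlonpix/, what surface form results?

Rule 1 (nasal place assimilation): /m/ precedes the alveolar consonant /l/, so it assimilates in place to [n]. /levomlonpix/ → levonlonpix.
Rule 2 (nasal place assimilation): /n/ precedes the labial consonant /p/, so it assimilates in place to [m]. /levonlonpix/ → levonlompix.
Rule 3 (final e-epenthesis): the form ends in the consonant /x/, so [e] is inserted word-finally. /levonlompix/ → levonlompixe.

levonlompixe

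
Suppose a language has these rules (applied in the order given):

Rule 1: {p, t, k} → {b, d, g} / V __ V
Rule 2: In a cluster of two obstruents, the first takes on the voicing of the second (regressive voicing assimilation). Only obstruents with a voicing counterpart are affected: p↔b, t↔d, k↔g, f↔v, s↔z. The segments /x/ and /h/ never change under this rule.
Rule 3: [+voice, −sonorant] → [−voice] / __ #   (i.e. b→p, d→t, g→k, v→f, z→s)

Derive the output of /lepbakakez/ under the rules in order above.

lebbagages

Rule 1 (intervocalic voicing): /k/ is a voiceless stop between vowels /a/ and /a/, so it voices to [g]. /k/ is a voiceless stop between vowels /a/ and /e/, so it voices to [g]. /lepbakakez/ → lepbagagez.
Rule 2 (regressive voicing assimilation): /p/ precedes the voiced obstruent /b/, so it voices to [b] by assimilation. /lepbagagez/ → lebbagagez.
Rule 3 (final devoicing): /z/ is a voiced obstruent in word-final position, so it devoices to [s]. /lebbagagez/ → lebbagages.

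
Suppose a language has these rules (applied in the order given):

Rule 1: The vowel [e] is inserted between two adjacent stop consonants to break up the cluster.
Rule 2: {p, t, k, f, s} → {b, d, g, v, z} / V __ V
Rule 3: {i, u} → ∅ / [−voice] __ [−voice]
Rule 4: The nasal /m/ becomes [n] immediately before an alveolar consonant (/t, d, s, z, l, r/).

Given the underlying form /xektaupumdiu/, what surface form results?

Rule 1 (stop-cluster e-epenthesis): /k/ and /t/ form a stop–stop cluster, so [e] is inserted between them. /xektaupumdiu/ → xeketaupumdiu.
Rule 2 (intervocalic voicing): /k/ is a voiceless obstruent between vowels /e/ and /e/, so it voices to [g]. /t/ is a voiceless obstruent between vowels /e/ and /a/, so it voices to [d]. /p/ is a voiceless obstruent between vowels /u/ and /u/, so it voices to [b]. /xeketaupumdiu/ → xegedaubumdiu.
Rule 3 (high vowel syncope): no segment meets the environment; /xegedaubumdiu/ is unchanged.
Rule 4 (nasal place assimilation): /m/ precedes the alveolar consonant /d/, so it assimilates in place to [n]. /xegedaubumdiu/ → xegedaubundiu.

xegedaubundiu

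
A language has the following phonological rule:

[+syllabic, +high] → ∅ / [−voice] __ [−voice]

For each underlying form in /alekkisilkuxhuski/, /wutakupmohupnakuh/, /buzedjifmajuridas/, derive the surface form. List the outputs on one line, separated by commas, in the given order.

alekksilkxhski, wutakpmohpnakh, buzedjifmajuridas

/alekkisilkuxhuski/: /i/ is a high vowel flanked by voiceless consonants /k/ and /s/, so it deletes. /u/ is a high vowel flanked by voiceless consonants /k/ and /x/, so it deletes. /u/ is a high vowel flanked by voiceless consonants /h/ and /s/, so it deletes. → [alekksilkxhski].
/wutakupmohupnakuh/: /u/ is a high vowel flanked by voiceless consonants /k/ and /p/, so it deletes. /u/ is a high vowel flanked by voiceless consonants /h/ and /p/, so it deletes. /u/ is a high vowel flanked by voiceless consonants /k/ and /h/, so it deletes. → [wutakpmohpnakh].
/buzedjifmajuridas/: the rule's environment is not met; surfaces unchanged as [buzedjifmajuridas].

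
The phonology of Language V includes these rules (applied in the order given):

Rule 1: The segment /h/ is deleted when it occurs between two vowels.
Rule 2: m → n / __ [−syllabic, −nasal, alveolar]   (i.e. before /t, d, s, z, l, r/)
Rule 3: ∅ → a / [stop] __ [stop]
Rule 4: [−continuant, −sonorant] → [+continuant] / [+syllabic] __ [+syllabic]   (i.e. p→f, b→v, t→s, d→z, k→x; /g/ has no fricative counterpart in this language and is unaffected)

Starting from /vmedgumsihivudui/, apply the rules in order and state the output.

vmezagunsiivuzui

Rule 1 (intervocalic h-deletion): /h/ occurs between vowels /i/ and /i/, so it deletes. /vmedgumsihivudui/ → vmedgumsiivudui.
Rule 2 (nasal place assimilation): /m/ precedes the alveolar consonant /s/, so it assimilates in place to [n]. /vmedgumsiivudui/ → vmedgunsiivudui.
Rule 3 (stop-cluster a-epenthesis): /d/ and /g/ form a stop–stop cluster, so [a] is inserted between them. /vmedgunsiivudui/ → vmedagunsiivudui.
Rule 4 (intervocalic spirantization): /d/ is a stop between vowels /e/ and /a/, so it spirantizes to the fricative [z]. /d/ is a stop between vowels /u/ and /u/, so it spirantizes to the fricative [z]. /vmedagunsiivudui/ → vmezagunsiivuzui.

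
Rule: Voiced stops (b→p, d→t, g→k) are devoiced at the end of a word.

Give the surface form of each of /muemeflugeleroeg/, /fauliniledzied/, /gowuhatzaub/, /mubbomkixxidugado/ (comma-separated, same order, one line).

/muemeflugeleroeg/: /g/ is a voiced stop in word-final position, so it devoices to [k]. → [muemeflugeleroek].
/fauliniledzied/: /d/ is a voiced stop in word-final position, so it devoices to [t]. → [fauliniledziet].
/gowuhatzaub/: /b/ is a voiced stop in word-final position, so it devoices to [p]. → [gowuhatzaup].
/mubbomkixxidugado/: the rule's environment is not met; surfaces unchanged as [mubbomkixxidugado].

muemeflugeleroek, fauliniledziet, gowuhatzaup, mubbomkixxidugado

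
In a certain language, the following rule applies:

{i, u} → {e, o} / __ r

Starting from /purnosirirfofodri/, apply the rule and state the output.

Scanning /purnosirirfofodri/: /u/ is a high vowel immediately before /r/, so it lowers to [o]; /i/ is a high vowel immediately before /r/, so it lowers to [e]; /i/ is a high vowel immediately before /r/, so it lowers to [e]; /i/ at position 17 is not in the conditioning environment.
Result: [pornosererfofodri].

pornosererfofodri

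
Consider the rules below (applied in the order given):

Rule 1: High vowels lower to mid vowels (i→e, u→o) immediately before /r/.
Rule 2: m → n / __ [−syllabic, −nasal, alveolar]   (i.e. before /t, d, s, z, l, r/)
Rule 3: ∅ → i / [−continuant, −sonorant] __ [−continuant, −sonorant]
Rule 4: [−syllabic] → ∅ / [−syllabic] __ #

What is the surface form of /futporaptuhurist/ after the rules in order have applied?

Rule 1 (pre-rhotic lowering): /u/ is a high vowel immediately before /r/, so it lowers to [o]. /futporaptuhurist/ → futporaptuhorist.
Rule 2 (nasal place assimilation): no segment meets the environment; /futporaptuhorist/ is unchanged.
Rule 3 (stop-cluster i-epenthesis): /t/ and /p/ form a stop–stop cluster, so [i] is inserted between them. /p/ and /t/ form a stop–stop cluster, so [i] is inserted between them. /futporaptuhorist/ → futiporapituhorist.
Rule 4 (final cluster simplification): /t/ is the second consonant of a word-final cluster /st/, so it deletes. /futiporapituhorist/ → futiporapituhoris.

futiporapituhoris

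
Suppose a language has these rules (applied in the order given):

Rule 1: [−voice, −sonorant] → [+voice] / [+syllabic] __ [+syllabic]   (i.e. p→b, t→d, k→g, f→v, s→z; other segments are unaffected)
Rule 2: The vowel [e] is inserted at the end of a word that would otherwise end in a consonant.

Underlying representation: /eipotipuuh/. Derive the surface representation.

eibodibuuhe

Rule 1 (intervocalic voicing): /p/ is a voiceless obstruent between vowels /i/ and /o/, so it voices to [b]. /t/ is a voiceless obstruent between vowels /o/ and /i/, so it voices to [d]. /p/ is a voiceless obstruent between vowels /i/ and /u/, so it voices to [b]. /eipotipuuh/ → eibodibuuh.
Rule 2 (final e-epenthesis): the form ends in the consonant /h/, so [e] is inserted word-finally. /eibodibuuh/ → eibodibuuhe.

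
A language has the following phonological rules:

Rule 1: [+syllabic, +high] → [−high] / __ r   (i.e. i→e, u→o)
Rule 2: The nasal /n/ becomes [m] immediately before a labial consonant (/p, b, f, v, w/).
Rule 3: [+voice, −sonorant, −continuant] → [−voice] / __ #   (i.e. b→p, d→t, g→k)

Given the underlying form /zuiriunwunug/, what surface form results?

zueriumwunuk

Rule 1 (pre-rhotic lowering): /i/ is a high vowel immediately before /r/, so it lowers to [e]. /zuiriunwunug/ → zueriunwunug.
Rule 2 (nasal place assimilation): /n/ precedes the labial consonant /w/, so it assimilates in place to [m]. /zueriunwunug/ → zueriumwunug.
Rule 3 (final devoicing): /g/ is a voiced stop in word-final position, so it devoices to [k]. /zueriumwunug/ → zueriumwunuk.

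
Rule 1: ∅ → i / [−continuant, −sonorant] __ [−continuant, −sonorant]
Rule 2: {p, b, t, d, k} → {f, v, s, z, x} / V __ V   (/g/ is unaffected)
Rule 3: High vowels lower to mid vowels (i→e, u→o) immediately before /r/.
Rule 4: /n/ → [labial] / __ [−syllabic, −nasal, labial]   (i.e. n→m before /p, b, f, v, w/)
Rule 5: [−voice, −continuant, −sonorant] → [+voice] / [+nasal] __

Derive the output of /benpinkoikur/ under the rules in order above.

bembingoixor

Rule 1 (stop-cluster i-epenthesis): no segment meets the environment; /benpinkoikur/ is unchanged.
Rule 2 (intervocalic spirantization): /k/ is a stop between vowels /i/ and /u/, so it spirantizes to the fricative [x]. /benpinkoikur/ → benpinkoixur.
Rule 3 (pre-rhotic lowering): /u/ is a high vowel immediately before /r/, so it lowers to [o]. /benpinkoixur/ → benpinkoixor.
Rule 4 (nasal place assimilation): /n/ precedes the labial consonant /p/, so it assimilates in place to [m]. /benpinkoixor/ → bempinkoixor.
Rule 5 (post-nasal voicing): /p/ is a voiceless stop immediately after the nasal /m/, so it voices to [b]. /k/ is a voiceless stop immediately after the nasal /n/, so it voices to [g]. /bempinkoixor/ → bembingoixor.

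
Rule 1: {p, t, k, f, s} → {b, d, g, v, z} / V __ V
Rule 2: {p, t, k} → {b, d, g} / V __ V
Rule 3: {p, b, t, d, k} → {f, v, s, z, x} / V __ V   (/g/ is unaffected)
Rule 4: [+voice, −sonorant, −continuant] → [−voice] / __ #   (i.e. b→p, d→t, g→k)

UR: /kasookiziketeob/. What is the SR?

Rule 1 (intervocalic voicing): /s/ is a voiceless obstruent between vowels /a/ and /o/, so it voices to [z]. /k/ is a voiceless obstruent between vowels /o/ and /i/, so it voices to [g]. /k/ is a voiceless obstruent between vowels /i/ and /e/, so it voices to [g]. /t/ is a voiceless obstruent between vowels /e/ and /e/, so it voices to [d]. /kasookiziketeob/ → kazoogizigedeob.
Rule 2 (intervocalic voicing): no segment meets the environment; /kazoogizigedeob/ is unchanged.
Rule 3 (intervocalic spirantization): /d/ is a stop between vowels /e/ and /e/, so it spirantizes to the fricative [z]. /kazoogizigedeob/ → kazoogizigezeob.
Rule 4 (final devoicing): /b/ is a voiced stop in word-final position, so it devoices to [p]. /kazoogizigezeob/ → kazoogizigezeop.

kazoogizigezeop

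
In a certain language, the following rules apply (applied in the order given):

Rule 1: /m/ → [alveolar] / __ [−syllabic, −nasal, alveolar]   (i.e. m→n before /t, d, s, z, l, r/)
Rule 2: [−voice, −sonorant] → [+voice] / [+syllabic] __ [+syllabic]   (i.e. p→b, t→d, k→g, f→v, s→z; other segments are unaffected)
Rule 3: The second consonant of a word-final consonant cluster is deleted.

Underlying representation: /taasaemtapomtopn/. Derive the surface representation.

taazaentabontop

Rule 1 (nasal place assimilation): /m/ precedes the alveolar consonant /t/, so it assimilates in place to [n]. /m/ precedes the alveolar consonant /t/, so it assimilates in place to [n]. /taasaemtapomtopn/ → taasaentapontopn.
Rule 2 (intervocalic voicing): /s/ is a voiceless obstruent between vowels /a/ and /a/, so it voices to [z]. /p/ is a voiceless obstruent between vowels /a/ and /o/, so it voices to [b]. /taasaentapontopn/ → taazaentabontopn.
Rule 3 (final cluster simplification): /n/ is the second consonant of a word-final cluster /pn/, so it deletes. /taazaentabontopn/ → taazaentabontop.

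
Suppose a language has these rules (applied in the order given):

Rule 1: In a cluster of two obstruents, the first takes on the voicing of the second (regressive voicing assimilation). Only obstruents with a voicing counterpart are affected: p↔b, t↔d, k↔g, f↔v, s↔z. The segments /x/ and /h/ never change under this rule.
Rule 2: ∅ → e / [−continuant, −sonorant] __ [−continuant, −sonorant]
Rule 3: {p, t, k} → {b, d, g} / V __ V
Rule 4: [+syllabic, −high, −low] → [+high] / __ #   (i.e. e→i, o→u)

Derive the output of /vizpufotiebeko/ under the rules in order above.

Rule 1 (regressive voicing assimilation): /z/ precedes the voiceless obstruent /p/, so it devoices to [s] by assimilation. /vizpufotiebeko/ → vispufotiebeko.
Rule 2 (stop-cluster e-epenthesis): no segment meets the environment; /vispufotiebeko/ is unchanged.
Rule 3 (intervocalic voicing): /t/ is a voiceless stop between vowels /o/ and /i/, so it voices to [d]. /k/ is a voiceless stop between vowels /e/ and /o/, so it voices to [g]. /vispufotiebeko/ → vispufodiebego.
Rule 4 (final vowel raising): /o/ is a mid vowel in word-final position, so it raises to [u]. /vispufodiebego/ → vispufodiebegu.

vispufodiebegu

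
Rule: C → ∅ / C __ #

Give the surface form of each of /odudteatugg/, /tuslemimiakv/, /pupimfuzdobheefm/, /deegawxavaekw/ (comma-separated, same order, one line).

/odudteatugg/: /g/ is the second consonant of a word-final cluster /gg/, so it deletes. → [odudteatug].
/tuslemimiakv/: /v/ is the second consonant of a word-final cluster /kv/, so it deletes. → [tuslemimiak].
/pupimfuzdobheefm/: /m/ is the second consonant of a word-final cluster /fm/, so it deletes. → [pupimfuzdobheef].
/deegawxavaekw/: /w/ is the second consonant of a word-final cluster /kw/, so it deletes. → [deegawxavaek].

odudteatug, tuslemimiak, pupimfuzdobheef, deegawxavaek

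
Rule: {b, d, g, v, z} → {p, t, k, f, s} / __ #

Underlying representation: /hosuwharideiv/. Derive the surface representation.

hosuwharideif

/v/ is a voiced obstruent in word-final position, so it devoices to [f].
The other instance of /d/ does not occur in the required environment and remains unchanged.
Surface form: [hosuwharideif].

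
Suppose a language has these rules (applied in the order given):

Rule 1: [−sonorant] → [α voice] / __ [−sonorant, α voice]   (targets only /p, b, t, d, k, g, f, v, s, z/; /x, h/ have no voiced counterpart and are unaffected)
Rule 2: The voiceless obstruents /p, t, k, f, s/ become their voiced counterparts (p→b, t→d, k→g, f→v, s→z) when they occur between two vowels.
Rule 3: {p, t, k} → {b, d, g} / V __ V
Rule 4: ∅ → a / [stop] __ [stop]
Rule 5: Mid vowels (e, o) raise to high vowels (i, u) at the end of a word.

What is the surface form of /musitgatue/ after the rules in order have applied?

muzidagadui

Rule 1 (regressive voicing assimilation): /t/ precedes the voiced obstruent /g/, so it voices to [d] by assimilation. /musitgatue/ → musidgatue.
Rule 2 (intervocalic voicing): /s/ is a voiceless obstruent between vowels /u/ and /i/, so it voices to [z]. /t/ is a voiceless obstruent between vowels /a/ and /u/, so it voices to [d]. /musidgatue/ → muzidgadue.
Rule 3 (intervocalic voicing): no segment meets the environment; /muzidgadue/ is unchanged.
Rule 4 (stop-cluster a-epenthesis): /d/ and /g/ form a stop–stop cluster, so [a] is inserted between them. /muzidgadue/ → muzidagadue.
Rule 5 (final vowel raising): /e/ is a mid vowel in word-final position, so it raises to [i]. /muzidagadue/ → muzidagadui.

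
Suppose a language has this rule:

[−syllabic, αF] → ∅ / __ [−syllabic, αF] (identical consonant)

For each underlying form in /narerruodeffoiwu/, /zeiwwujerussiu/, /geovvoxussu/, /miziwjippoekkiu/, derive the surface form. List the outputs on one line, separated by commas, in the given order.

nareruodefoiwu, zeiwujerusiu, geovoxusu, miziwjipoekiu

/narerruodeffoiwu/: /rr/ is a geminate; the first /r/ deletes. /ff/ is a geminate; the first /f/ deletes. → [nareruodefoiwu].
/zeiwwujerussiu/: /ww/ is a geminate; the first /w/ deletes. /ss/ is a geminate; the first /s/ deletes. → [zeiwujerusiu].
/geovvoxussu/: /vv/ is a geminate; the first /v/ deletes. /ss/ is a geminate; the first /s/ deletes. → [geovoxusu].
/miziwjippoekkiu/: /pp/ is a geminate; the first /p/ deletes. /kk/ is a geminate; the first /k/ deletes. → [miziwjipoekiu].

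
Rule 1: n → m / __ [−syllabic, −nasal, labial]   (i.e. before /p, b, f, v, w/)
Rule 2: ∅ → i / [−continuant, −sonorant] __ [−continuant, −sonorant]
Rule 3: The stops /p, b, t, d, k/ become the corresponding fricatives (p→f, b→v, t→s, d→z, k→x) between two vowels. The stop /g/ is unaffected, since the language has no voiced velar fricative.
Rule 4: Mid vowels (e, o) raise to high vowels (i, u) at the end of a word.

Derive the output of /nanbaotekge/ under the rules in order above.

nambaosexigi

Rule 1 (nasal place assimilation): /n/ precedes the labial consonant /b/, so it assimilates in place to [m]. /nanbaotekge/ → nambaotekge.
Rule 2 (stop-cluster i-epenthesis): /k/ and /g/ form a stop–stop cluster, so [i] is inserted between them. /nambaotekge/ → nambaotekige.
Rule 3 (intervocalic spirantization): /t/ is a stop between vowels /o/ and /e/, so it spirantizes to the fricative [s]. /k/ is a stop between vowels /e/ and /i/, so it spirantizes to the fricative [x]. /nambaotekige/ → nambaosexige.
Rule 4 (final vowel raising): /e/ is a mid vowel in word-final position, so it raises to [i]. /nambaosexige/ → nambaosexigi.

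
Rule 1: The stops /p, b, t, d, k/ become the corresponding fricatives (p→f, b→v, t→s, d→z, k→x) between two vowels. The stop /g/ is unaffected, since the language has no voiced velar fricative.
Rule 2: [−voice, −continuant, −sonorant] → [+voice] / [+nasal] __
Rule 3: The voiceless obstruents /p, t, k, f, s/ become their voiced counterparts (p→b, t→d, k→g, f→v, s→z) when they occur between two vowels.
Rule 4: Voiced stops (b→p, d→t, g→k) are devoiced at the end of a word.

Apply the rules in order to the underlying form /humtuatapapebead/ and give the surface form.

Rule 1 (intervocalic spirantization): /t/ is a stop between vowels /a/ and /a/, so it spirantizes to the fricative [s]. /p/ is a stop between vowels /a/ and /a/, so it spirantizes to the fricative [f]. /p/ is a stop between vowels /a/ and /e/, so it spirantizes to the fricative [f]. /b/ is a stop between vowels /e/ and /e/, so it spirantizes to the fricative [v]. /humtuatapapebead/ → humtuasafafevead.
Rule 2 (post-nasal voicing): /t/ is a voiceless stop immediately after the nasal /m/, so it voices to [d]. /humtuasafafevead/ → humduasafafevead.
Rule 3 (intervocalic voicing): /s/ is a voiceless obstruent between vowels /a/ and /a/, so it voices to [z]. /f/ is a voiceless obstruent between vowels /a/ and /a/, so it voices to [v]. /f/ is a voiceless obstruent between vowels /a/ and /e/, so it voices to [v]. /humduasafafevead/ → humduazavavevead.
Rule 4 (final devoicing): /d/ is a voiced stop in word-final position, so it devoices to [t]. /humduazavavevead/ → humduazavaveveat.

humduazavaveveat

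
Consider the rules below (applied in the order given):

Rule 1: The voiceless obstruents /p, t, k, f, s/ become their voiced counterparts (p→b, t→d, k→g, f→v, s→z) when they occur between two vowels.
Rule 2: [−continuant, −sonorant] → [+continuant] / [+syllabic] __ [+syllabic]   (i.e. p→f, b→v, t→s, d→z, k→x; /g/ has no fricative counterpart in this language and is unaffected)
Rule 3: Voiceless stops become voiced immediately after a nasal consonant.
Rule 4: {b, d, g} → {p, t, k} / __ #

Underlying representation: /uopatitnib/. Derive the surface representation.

Rule 1 (intervocalic voicing): /p/ is a voiceless obstruent between vowels /o/ and /a/, so it voices to [b]. /t/ is a voiceless obstruent between vowels /a/ and /i/, so it voices to [d]. /uopatitnib/ → uobaditnib.
Rule 2 (intervocalic spirantization): /b/ is a stop between vowels /o/ and /a/, so it spirantizes to the fricative [v]. /d/ is a stop between vowels /a/ and /i/, so it spirantizes to the fricative [z]. /uobaditnib/ → uovazitnib.
Rule 3 (post-nasal voicing): no segment meets the environment; /uovazitnib/ is unchanged.
Rule 4 (final devoicing): /b/ is a voiced stop in word-final position, so it devoices to [p]. /uovazitnib/ → uovazitnip.

uovazitnip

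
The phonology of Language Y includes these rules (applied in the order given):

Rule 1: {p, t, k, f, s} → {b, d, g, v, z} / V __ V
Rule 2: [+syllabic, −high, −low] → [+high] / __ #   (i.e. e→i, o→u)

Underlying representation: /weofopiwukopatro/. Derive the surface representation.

Rule 1 (intervocalic voicing): /f/ is a voiceless obstruent between vowels /o/ and /o/, so it voices to [v]. /p/ is a voiceless obstruent between vowels /o/ and /i/, so it voices to [b]. /k/ is a voiceless obstruent between vowels /u/ and /o/, so it voices to [g]. /p/ is a voiceless obstruent between vowels /o/ and /a/, so it voices to [b]. /weofopiwukopatro/ → weovobiwugobatro.
Rule 2 (final vowel raising): /o/ is a mid vowel in word-final position, so it raises to [u]. /weovobiwugobatro/ → weovobiwugobatru.

weovobiwugobatru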